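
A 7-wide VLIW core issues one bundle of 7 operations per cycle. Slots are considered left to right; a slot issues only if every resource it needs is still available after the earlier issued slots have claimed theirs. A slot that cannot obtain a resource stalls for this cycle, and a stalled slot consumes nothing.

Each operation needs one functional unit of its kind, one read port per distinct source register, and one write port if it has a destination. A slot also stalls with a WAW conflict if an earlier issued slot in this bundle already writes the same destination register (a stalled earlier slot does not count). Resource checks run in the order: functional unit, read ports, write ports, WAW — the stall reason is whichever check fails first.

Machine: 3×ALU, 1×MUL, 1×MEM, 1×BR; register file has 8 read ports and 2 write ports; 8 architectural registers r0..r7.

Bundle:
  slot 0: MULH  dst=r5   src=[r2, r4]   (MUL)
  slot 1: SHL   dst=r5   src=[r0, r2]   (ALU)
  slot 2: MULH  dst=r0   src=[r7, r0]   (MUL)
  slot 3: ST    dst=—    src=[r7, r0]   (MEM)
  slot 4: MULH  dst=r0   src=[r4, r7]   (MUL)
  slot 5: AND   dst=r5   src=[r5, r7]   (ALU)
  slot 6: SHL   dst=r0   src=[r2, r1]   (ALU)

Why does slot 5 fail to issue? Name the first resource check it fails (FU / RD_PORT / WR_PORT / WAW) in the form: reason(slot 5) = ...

reason(slot 5) = WAW

#0 MUL src=r2,r4 dispatched  <A:3 Mu:0 Ld:1 B:1 rd:6 wr:1>
#1 ALU src=r0,r2 held:WAW  <A:3 Mu:0 Ld:1 B:1 rd:6 wr:1>
#2 MUL src=r7,r0 held:FU  <A:3 Mu:0 Ld:1 B:1 rd:6 wr:1>
#3 MEM src=r7,r0 dispatched  <A:3 Mu:0 Ld:0 B:1 rd:4 wr:1>
#4 MUL src=r4,r7 held:FU  <A:3 Mu:0 Ld:0 B:1 rd:4 wr:1>
#5 ALU src=r5,r7 held:WAW  <A:3 Mu:0 Ld:0 B:1 rd:4 wr:1>
#6 ALU src=r2,r1 dispatched  <A:2 Mu:0 Ld:0 B:1 rd:2 wr:0>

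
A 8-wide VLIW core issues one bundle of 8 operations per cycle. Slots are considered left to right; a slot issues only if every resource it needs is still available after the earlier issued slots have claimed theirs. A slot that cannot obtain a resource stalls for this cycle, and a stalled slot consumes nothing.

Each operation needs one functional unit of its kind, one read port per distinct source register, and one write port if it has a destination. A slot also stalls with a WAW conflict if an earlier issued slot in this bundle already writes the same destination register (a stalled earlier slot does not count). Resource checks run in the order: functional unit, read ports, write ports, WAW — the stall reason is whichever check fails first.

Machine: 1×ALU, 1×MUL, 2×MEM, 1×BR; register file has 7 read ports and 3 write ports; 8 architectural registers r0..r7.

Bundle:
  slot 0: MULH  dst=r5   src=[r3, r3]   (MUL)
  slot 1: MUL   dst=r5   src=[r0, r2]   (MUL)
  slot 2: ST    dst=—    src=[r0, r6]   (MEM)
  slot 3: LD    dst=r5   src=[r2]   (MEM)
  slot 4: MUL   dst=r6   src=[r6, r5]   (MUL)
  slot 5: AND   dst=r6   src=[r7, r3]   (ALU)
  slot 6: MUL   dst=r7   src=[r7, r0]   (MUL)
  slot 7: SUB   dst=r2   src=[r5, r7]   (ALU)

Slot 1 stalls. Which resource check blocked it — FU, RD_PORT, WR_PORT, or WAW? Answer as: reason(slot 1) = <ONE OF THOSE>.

reason(slot 1) = FU

#0 MUL src=r3,r3 dispatched  <A:1 Mu:0 Ld:2 B:1 rd:6 wr:2>
#1 MUL src=r0,r2 held:FU  <A:1 Mu:0 Ld:2 B:1 rd:6 wr:2>
#2 MEM src=r0,r6 dispatched  <A:1 Mu:0 Ld:1 B:1 rd:4 wr:2>
#3 MEM src=r2 held:WAW  <A:1 Mu:0 Ld:1 B:1 rd:4 wr:2>
#4 MUL src=r6,r5 held:FU  <A:1 Mu:0 Ld:1 B:1 rd:4 wr:2>
#5 ALU src=r7,r3 dispatched  <A:0 Mu:0 Ld:1 B:1 rd:2 wr:1>
#6 MUL src=r7,r0 held:FU  <A:0 Mu:0 Ld:1 B:1 rd:2 wr:1>
#7 ALU src=r5,r7 held:FU  <A:0 Mu:0 Ld:1 B:1 rd:2 wr:1>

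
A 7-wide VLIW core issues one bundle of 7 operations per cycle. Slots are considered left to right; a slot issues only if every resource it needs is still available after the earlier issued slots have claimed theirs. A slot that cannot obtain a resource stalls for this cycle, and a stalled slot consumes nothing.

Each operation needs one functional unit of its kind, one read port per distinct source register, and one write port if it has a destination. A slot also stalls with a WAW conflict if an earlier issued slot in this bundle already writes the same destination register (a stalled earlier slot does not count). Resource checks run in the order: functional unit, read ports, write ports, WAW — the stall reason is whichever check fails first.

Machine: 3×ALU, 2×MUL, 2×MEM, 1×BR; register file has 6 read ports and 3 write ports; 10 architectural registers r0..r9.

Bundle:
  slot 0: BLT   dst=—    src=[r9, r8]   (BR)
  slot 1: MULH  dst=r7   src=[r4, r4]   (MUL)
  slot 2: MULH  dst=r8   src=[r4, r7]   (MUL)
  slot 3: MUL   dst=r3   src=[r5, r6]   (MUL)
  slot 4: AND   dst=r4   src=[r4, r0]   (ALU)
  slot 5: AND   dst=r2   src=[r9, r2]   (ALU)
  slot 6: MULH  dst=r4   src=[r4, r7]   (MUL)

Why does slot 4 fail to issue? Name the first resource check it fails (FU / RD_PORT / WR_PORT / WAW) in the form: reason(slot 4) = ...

  0. BR ⇒ go  {3A/2Mu/2Ld/0B | 4r 3w}
  1. MUL→r7 ⇒ go  {3A/1Mu/2Ld/0B | 3r 2w}
  2. MUL→r8 ⇒ go  {3A/0Mu/2Ld/0B | 1r 1w}
  3. MUL→r3 ⇒ no(FU)  {3A/0Mu/2Ld/0B | 1r 1w}
  4. ALU→r4 ⇒ no(RD_PORT)  {3A/0Mu/2Ld/0B | 1r 1w}
  5. ALU→r2 ⇒ no(RD_PORT)  {3A/0Mu/2Ld/0B | 1r 1w}
  6. MUL→r4 ⇒ no(FU)  {3A/0Mu/2Ld/0B | 1r 1w}

reason(slot 4) = RD_PORT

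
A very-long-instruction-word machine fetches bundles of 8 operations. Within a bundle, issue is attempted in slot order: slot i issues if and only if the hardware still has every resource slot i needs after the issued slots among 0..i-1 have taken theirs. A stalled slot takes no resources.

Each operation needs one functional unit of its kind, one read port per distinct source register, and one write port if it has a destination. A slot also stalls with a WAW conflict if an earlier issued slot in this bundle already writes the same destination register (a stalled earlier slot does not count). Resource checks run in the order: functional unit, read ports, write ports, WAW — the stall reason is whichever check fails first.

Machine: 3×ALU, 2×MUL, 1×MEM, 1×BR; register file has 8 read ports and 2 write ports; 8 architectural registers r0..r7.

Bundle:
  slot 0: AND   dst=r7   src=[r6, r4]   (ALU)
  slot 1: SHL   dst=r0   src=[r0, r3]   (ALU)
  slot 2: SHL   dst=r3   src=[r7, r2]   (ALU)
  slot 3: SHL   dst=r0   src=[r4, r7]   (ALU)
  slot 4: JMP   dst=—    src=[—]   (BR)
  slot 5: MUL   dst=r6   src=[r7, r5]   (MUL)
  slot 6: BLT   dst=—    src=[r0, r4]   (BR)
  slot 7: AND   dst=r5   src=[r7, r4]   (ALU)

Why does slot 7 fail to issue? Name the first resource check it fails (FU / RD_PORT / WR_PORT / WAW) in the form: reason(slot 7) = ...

slot 0 (ALU): ISSUE — free A2,Mu2,Ld1,B1 rp6 wp1
slot 1 (ALU): ISSUE — free A1,Mu2,Ld1,B1 rp4 wp0
slot 2 (ALU): stall WR_PORT — free A1,Mu2,Ld1,B1 rp4 wp0
slot 3 (ALU): stall WR_PORT — free A1,Mu2,Ld1,B1 rp4 wp0
slot 4 (BR): ISSUE — free A1,Mu2,Ld1,B0 rp4 wp0
slot 5 (MUL): stall WR_PORT — free A1,Mu2,Ld1,B0 rp4 wp0
slot 6 (BR): stall FU — free A1,Mu2,Ld1,B0 rp4 wp0
slot 7 (ALU): stall WR_PORT — free A1,Mu2,Ld1,B0 rp4 wp0

reason(slot 7) = WR_PORT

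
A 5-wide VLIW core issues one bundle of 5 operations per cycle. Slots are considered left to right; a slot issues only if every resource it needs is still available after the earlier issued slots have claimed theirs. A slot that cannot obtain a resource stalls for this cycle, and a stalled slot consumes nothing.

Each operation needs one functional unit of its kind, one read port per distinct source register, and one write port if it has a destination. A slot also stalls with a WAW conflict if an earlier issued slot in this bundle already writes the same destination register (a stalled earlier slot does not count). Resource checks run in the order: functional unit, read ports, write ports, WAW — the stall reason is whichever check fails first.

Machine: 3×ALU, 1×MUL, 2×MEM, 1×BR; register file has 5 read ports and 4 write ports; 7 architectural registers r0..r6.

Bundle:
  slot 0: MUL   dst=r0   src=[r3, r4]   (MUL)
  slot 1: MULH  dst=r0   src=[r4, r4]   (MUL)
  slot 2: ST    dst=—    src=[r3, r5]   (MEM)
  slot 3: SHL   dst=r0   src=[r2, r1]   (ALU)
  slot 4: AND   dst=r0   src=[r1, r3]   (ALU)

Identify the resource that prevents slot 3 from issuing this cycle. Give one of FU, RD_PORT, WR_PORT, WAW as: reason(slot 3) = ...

reason(slot 3) = RD_PORT

(0) want 1×MUL +2rd +1wr — yes → AL3|MU0|ME2|BR1|rd3|wr3
(1) want 1×MUL +1rd +1wr — FU → AL3|MU0|ME2|BR1|rd3|wr3
(2) want 1×MEM +2rd +0wr — yes → AL3|MU0|ME1|BR1|rd1|wr3
(3) want 1×ALU +2rd +1wr — RD_PORT → AL3|MU0|ME1|BR1|rd1|wr3
(4) want 1×ALU +2rd +1wr — RD_PORT → AL3|MU0|ME1|BR1|rd1|wr3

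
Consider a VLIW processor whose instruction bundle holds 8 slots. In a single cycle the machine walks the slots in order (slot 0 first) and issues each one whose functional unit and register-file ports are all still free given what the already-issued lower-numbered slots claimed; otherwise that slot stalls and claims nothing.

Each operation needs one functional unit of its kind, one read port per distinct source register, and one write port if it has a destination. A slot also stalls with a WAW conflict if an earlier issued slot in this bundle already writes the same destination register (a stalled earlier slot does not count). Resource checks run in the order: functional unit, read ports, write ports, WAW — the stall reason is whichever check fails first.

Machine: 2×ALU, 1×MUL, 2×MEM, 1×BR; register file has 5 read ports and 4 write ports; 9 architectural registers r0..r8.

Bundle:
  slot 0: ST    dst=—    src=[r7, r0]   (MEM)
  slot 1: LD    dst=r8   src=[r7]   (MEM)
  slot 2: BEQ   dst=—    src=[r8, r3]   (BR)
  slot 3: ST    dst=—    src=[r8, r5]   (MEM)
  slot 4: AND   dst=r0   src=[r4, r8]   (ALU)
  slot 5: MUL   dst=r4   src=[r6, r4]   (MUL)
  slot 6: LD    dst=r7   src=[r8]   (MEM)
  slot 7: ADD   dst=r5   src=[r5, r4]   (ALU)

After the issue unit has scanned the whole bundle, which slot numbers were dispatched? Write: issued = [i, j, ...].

(0) want 1×MEM +2rd +0wr — yes → AL2|MU1|ME1|BR1|rd3|wr4
(1) want 1×MEM +1rd +1wr — yes → AL2|MU1|ME0|BR1|rd2|wr3
(2) want 1×BR +2rd +0wr — yes → AL2|MU1|ME0|BR0|rd0|wr3
(3) want 1×MEM +2rd +0wr — FU → AL2|MU1|ME0|BR0|rd0|wr3
(4) want 1×ALU +2rd +1wr — RD_PORT → AL2|MU1|ME0|BR0|rd0|wr3
(5) want 1×MUL +2rd +1wr — RD_PORT → AL2|MU1|ME0|BR0|rd0|wr3
(6) want 1×MEM +1rd +1wr — FU → AL2|MU1|ME0|BR0|rd0|wr3
(7) want 1×ALU +2rd +1wr — RD_PORT → AL2|MU1|ME0|BR0|rd0|wr3

issued = [0, 1, 2]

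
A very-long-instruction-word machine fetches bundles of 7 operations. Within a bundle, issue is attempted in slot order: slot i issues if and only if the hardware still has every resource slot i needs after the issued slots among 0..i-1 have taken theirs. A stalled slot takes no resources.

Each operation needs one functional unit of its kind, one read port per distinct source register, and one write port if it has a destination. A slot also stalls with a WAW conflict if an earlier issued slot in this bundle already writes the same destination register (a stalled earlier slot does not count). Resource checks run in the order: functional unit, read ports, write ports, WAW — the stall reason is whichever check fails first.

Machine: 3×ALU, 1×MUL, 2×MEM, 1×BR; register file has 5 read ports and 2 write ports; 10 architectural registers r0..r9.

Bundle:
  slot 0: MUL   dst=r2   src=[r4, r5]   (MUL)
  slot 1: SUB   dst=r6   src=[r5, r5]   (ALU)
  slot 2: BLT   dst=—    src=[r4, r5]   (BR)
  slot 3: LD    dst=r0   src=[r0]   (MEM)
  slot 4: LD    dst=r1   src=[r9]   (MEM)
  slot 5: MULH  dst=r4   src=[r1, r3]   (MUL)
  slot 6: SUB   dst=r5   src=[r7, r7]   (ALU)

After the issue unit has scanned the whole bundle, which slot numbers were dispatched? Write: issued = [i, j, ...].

(0) want 1×MUL +2rd +1wr — yes → AL3|MU0|ME2|BR1|rd3|wr1
(1) want 1×ALU +1rd +1wr — yes → AL2|MU0|ME2|BR1|rd2|wr0
(2) want 1×BR +2rd +0wr — yes → AL2|MU0|ME2|BR0|rd0|wr0
(3) want 1×MEM +1rd +1wr — RD_PORT → AL2|MU0|ME2|BR0|rd0|wr0
(4) want 1×MEM +1rd +1wr — RD_PORT → AL2|MU0|ME2|BR0|rd0|wr0
(5) want 1×MUL +2rd +1wr — FU → AL2|MU0|ME2|BR0|rd0|wr0
(6) want 1×ALU +1rd +1wr — RD_PORT → AL2|MU0|ME2|BR0|rd0|wr0

issued = [0, 1, 2]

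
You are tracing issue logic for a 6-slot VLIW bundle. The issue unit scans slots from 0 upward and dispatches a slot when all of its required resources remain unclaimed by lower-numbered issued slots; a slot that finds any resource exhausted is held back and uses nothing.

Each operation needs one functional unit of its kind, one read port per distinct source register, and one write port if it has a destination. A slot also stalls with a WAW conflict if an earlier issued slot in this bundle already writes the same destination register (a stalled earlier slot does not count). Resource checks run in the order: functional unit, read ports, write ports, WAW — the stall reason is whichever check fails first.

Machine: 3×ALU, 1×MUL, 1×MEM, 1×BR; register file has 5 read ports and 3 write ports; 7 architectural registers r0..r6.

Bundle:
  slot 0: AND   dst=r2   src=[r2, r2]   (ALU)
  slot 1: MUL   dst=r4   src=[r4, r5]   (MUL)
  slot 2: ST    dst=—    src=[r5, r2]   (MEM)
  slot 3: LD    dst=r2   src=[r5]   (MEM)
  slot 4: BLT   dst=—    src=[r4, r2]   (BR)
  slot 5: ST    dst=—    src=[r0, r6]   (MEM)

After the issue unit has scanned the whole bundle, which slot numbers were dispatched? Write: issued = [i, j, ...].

slot 0 (ALU): ISSUE — free A2,Mu1,Ld1,B1 rp4 wp2
slot 1 (MUL): ISSUE — free A2,Mu0,Ld1,B1 rp2 wp1
slot 2 (MEM): ISSUE — free A2,Mu0,Ld0,B1 rp0 wp1
slot 3 (MEM): stall FU — free A2,Mu0,Ld0,B1 rp0 wp1
slot 4 (BR): stall RD_PORT — free A2,Mu0,Ld0,B1 rp0 wp1
slot 5 (MEM): stall FU — free A2,Mu0,Ld0,B1 rp0 wp1

issued = [0, 1, 2]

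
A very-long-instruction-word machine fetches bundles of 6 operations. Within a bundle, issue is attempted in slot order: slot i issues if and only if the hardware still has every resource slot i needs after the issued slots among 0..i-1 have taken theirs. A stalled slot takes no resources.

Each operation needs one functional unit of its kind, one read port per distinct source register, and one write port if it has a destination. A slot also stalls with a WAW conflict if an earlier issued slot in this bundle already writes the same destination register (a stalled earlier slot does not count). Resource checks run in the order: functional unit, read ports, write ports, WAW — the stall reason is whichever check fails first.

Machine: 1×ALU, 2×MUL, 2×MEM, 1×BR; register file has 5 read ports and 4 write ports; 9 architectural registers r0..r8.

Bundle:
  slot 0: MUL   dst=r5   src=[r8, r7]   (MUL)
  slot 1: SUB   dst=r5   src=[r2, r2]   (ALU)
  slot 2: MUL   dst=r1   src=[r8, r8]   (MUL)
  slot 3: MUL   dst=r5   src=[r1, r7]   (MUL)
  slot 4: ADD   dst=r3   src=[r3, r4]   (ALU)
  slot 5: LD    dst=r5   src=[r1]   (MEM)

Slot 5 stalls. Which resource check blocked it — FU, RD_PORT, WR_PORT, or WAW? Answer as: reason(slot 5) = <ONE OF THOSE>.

reason(slot 5) = RD_PORT

#0 MUL src=r8,r7 dispatched  <A:1 Mu:1 Ld:2 B:1 rd:3 wr:3>
#1 ALU src=r2,r2 held:WAW  <A:1 Mu:1 Ld:2 B:1 rd:3 wr:3>
#2 MUL src=r8,r8 dispatched  <A:1 Mu:0 Ld:2 B:1 rd:2 wr:2>
#3 MUL src=r1,r7 held:FU  <A:1 Mu:0 Ld:2 B:1 rd:2 wr:2>
#4 ALU src=r3,r4 dispatched  <A:0 Mu:0 Ld:2 B:1 rd:0 wr:1>
#5 MEM src=r1 held:RD_PORT  <A:0 Mu:0 Ld:2 B:1 rd:0 wr:1>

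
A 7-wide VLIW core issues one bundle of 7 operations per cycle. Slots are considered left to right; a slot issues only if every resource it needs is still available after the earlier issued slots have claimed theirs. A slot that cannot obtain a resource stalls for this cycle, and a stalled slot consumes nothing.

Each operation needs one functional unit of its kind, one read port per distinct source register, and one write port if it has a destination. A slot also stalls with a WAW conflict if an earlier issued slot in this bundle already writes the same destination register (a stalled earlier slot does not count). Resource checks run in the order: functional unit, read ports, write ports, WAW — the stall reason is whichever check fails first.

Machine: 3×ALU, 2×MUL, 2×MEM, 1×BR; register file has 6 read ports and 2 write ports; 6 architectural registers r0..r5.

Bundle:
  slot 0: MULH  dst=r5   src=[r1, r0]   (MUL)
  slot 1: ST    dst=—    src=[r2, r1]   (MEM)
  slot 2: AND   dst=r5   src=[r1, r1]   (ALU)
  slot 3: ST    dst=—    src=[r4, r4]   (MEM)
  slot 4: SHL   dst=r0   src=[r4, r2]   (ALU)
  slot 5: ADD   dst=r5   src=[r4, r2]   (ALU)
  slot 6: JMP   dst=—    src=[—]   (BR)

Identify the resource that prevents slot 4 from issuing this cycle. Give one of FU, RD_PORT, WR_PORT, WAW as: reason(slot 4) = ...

reason(slot 4) = RD_PORT

[0] MUL needs rd=2 wr=1: ok; after: ALU=3 MUL=1 MEM=2 BR=1, R=4, W=1
[1] MEM needs rd=2 wr=0: ok; after: ALU=3 MUL=1 MEM=1 BR=1, R=2, W=1
[2] ALU needs rd=1 wr=1: WAW; after: ALU=3 MUL=1 MEM=1 BR=1, R=2, W=1
[3] MEM needs rd=1 wr=0: ok; after: ALU=3 MUL=1 MEM=0 BR=1, R=1, W=1
[4] ALU needs rd=2 wr=1: RD_PORT; after: ALU=3 MUL=1 MEM=0 BR=1, R=1, W=1
[5] ALU needs rd=2 wr=1: RD_PORT; after: ALU=3 MUL=1 MEM=0 BR=1, R=1, W=1
[6] BR needs rd=0 wr=0: ok; after: ALU=3 MUL=1 MEM=0 BR=0, R=1, W=1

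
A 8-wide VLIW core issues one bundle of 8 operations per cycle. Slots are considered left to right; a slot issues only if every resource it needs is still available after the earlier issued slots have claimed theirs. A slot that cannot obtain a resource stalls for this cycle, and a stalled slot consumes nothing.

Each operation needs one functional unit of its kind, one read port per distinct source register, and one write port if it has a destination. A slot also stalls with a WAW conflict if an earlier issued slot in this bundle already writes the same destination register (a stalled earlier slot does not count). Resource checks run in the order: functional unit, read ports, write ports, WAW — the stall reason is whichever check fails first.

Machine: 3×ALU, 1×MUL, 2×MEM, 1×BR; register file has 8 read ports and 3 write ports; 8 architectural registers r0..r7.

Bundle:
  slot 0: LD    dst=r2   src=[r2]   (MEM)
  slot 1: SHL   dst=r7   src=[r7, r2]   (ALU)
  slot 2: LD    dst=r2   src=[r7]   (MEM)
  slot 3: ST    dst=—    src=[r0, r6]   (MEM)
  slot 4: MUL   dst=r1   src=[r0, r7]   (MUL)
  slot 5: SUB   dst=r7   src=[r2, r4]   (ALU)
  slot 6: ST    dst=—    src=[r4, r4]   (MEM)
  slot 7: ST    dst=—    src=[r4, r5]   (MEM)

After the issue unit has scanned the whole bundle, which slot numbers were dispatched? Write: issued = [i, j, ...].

  0. MEM→r2 ⇒ go  {3A/1Mu/1Ld/1B | 7r 2w}
  1. ALU→r7 ⇒ go  {2A/1Mu/1Ld/1B | 5r 1w}
  2. MEM→r2 ⇒ no(WAW)  {2A/1Mu/1Ld/1B | 5r 1w}
  3. MEM ⇒ go  {2A/1Mu/0Ld/1B | 3r 1w}
  4. MUL→r1 ⇒ go  {2A/0Mu/0Ld/1B | 1r 0w}
  5. ALU→r7 ⇒ no(RD_PORT)  {2A/0Mu/0Ld/1B | 1r 0w}
  6. MEM ⇒ no(FU)  {2A/0Mu/0Ld/1B | 1r 0w}
  7. MEM ⇒ no(FU)  {2A/0Mu/0Ld/1B | 1r 0w}

issued = [0, 1, 3, 4]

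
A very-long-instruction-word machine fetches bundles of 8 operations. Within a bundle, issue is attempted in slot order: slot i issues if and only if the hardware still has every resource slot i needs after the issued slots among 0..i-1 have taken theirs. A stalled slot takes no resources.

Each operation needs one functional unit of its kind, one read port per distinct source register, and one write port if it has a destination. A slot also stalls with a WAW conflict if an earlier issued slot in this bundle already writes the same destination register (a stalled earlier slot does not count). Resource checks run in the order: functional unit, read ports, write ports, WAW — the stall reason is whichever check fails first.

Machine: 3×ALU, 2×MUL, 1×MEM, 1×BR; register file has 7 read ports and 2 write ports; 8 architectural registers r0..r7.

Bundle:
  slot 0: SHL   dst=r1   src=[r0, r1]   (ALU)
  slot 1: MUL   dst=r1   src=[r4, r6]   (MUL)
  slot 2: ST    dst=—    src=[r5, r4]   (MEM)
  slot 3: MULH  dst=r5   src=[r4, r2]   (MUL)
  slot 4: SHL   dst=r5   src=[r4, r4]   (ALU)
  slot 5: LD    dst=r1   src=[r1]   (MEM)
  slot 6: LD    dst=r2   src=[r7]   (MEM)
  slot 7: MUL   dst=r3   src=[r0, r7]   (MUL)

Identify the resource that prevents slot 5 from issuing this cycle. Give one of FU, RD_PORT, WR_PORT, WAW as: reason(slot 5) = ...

reason(slot 5) = FU

slot 0 (ALU): ISSUE — free A2,Mu2,Ld1,B1 rp5 wp1
slot 1 (MUL): stall WAW — free A2,Mu2,Ld1,B1 rp5 wp1
slot 2 (MEM): ISSUE — free A2,Mu2,Ld0,B1 rp3 wp1
slot 3 (MUL): ISSUE — free A2,Mu1,Ld0,B1 rp1 wp0
slot 4 (ALU): stall WR_PORT — free A2,Mu1,Ld0,B1 rp1 wp0
slot 5 (MEM): stall FU — free A2,Mu1,Ld0,B1 rp1 wp0
slot 6 (MEM): stall FU — free A2,Mu1,Ld0,B1 rp1 wp0
slot 7 (MUL): stall RD_PORT — free A2,Mu1,Ld0,B1 rp1 wp0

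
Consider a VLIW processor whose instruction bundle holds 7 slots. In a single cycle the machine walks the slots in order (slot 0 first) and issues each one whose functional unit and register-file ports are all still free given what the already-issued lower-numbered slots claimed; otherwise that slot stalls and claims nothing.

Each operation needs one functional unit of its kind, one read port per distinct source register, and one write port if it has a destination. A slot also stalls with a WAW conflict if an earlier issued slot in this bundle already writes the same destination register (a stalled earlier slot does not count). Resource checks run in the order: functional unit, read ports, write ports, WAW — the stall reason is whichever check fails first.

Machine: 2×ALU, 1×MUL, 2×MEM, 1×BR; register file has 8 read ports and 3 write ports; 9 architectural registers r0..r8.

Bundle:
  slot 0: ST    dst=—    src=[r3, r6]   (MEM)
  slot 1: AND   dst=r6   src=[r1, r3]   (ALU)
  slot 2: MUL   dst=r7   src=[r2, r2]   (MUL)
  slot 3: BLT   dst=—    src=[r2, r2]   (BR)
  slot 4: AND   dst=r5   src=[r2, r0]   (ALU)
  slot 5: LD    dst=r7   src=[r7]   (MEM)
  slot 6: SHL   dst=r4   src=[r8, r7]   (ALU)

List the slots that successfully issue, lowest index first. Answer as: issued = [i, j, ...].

#0 MEM src=r3,r6 dispatched  <A:2 Mu:1 Ld:1 B:1 rd:6 wr:3>
#1 ALU src=r1,r3 dispatched  <A:1 Mu:1 Ld:1 B:1 rd:4 wr:2>
#2 MUL src=r2,r2 dispatched  <A:1 Mu:0 Ld:1 B:1 rd:3 wr:1>
#3 BR src=r2,r2 dispatched  <A:1 Mu:0 Ld:1 B:0 rd:2 wr:1>
#4 ALU src=r2,r0 dispatched  <A:0 Mu:0 Ld:1 B:0 rd:0 wr:0>
#5 MEM src=r7 held:RD_PORT  <A:0 Mu:0 Ld:1 B:0 rd:0 wr:0>
#6 ALU src=r8,r7 held:FU  <A:0 Mu:0 Ld:1 B:0 rd:0 wr:0>

issued = [0, 1, 2, 3, 4]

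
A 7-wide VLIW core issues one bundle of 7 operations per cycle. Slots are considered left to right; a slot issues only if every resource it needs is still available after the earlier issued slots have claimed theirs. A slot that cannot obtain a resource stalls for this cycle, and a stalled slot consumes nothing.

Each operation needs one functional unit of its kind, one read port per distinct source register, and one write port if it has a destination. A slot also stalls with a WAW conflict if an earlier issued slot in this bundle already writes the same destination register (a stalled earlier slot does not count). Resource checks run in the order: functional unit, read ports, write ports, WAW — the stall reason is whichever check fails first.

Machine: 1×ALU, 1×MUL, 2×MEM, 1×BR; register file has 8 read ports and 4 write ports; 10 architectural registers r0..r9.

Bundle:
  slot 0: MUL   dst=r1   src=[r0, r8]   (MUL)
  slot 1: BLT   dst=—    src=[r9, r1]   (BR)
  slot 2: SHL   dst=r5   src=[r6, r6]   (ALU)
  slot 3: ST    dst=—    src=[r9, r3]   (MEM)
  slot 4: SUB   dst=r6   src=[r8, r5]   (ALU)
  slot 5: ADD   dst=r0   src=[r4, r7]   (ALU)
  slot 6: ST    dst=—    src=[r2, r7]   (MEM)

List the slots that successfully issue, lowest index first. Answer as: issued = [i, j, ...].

[0] MUL needs rd=2 wr=1: ok; after: ALU=1 MUL=0 MEM=2 BR=1, R=6, W=3
[1] BR needs rd=2 wr=0: ok; after: ALU=1 MUL=0 MEM=2 BR=0, R=4, W=3
[2] ALU needs rd=1 wr=1: ok; after: ALU=0 MUL=0 MEM=2 BR=0, R=3, W=2
[3] MEM needs rd=2 wr=0: ok; after: ALU=0 MUL=0 MEM=1 BR=0, R=1, W=2
[4] ALU needs rd=2 wr=1: FU; after: ALU=0 MUL=0 MEM=1 BR=0, R=1, W=2
[5] ALU needs rd=2 wr=1: FU; after: ALU=0 MUL=0 MEM=1 BR=0, R=1, W=2
[6] MEM needs rd=2 wr=0: RD_PORT; after: ALU=0 MUL=0 MEM=1 BR=0, R=1, W=2

issued = [0, 1, 2, 3]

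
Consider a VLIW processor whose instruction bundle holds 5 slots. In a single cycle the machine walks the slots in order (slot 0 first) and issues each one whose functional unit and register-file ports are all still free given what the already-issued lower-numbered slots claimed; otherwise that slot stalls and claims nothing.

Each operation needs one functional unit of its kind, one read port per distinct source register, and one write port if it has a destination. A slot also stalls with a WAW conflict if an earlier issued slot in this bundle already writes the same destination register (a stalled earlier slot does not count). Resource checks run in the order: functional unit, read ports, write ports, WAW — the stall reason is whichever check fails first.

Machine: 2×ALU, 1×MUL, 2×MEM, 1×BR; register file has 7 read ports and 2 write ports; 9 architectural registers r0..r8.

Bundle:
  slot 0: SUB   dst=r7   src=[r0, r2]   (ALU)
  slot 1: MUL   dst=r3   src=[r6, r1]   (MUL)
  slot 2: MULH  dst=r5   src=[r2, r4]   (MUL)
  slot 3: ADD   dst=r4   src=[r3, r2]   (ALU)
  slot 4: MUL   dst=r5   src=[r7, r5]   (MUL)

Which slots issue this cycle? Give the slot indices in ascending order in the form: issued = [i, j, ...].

issued = [0, 1]

[0] ALU needs rd=2 wr=1: ok; after: ALU=1 MUL=1 MEM=2 BR=1, R=5, W=1
[1] MUL needs rd=2 wr=1: ok; after: ALU=1 MUL=0 MEM=2 BR=1, R=3, W=0
[2] MUL needs rd=2 wr=1: FU; after: ALU=1 MUL=0 MEM=2 BR=1, R=3, W=0
[3] ALU needs rd=2 wr=1: WR_PORT; after: ALU=1 MUL=0 MEM=2 BR=1, R=3, W=0
[4] MUL needs rd=2 wr=1: FU; after: ALU=1 MUL=0 MEM=2 BR=1, R=3, W=0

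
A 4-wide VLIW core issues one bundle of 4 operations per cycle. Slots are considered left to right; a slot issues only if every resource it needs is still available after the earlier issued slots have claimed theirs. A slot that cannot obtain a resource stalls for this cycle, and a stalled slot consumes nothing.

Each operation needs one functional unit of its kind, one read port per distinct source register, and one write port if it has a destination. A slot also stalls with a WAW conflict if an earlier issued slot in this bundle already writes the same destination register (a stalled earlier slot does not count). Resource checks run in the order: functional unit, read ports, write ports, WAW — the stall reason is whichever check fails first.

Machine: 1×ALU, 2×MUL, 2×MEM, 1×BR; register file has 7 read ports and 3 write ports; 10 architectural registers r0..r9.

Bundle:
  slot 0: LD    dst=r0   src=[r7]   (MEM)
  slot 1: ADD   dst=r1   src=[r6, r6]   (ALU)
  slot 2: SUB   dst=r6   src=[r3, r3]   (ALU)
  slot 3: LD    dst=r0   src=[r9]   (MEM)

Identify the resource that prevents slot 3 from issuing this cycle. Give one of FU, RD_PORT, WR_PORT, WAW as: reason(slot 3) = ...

reason(slot 3) = WAW

  0. MEM→r0 ⇒ go  {1A/2Mu/1Ld/1B | 6r 2w}
  1. ALU→r1 ⇒ go  {0A/2Mu/1Ld/1B | 5r 1w}
  2. ALU→r6 ⇒ no(FU)  {0A/2Mu/1Ld/1B | 5r 1w}
  3. MEM→r0 ⇒ no(WAW)  {0A/2Mu/1Ld/1B | 5r 1w}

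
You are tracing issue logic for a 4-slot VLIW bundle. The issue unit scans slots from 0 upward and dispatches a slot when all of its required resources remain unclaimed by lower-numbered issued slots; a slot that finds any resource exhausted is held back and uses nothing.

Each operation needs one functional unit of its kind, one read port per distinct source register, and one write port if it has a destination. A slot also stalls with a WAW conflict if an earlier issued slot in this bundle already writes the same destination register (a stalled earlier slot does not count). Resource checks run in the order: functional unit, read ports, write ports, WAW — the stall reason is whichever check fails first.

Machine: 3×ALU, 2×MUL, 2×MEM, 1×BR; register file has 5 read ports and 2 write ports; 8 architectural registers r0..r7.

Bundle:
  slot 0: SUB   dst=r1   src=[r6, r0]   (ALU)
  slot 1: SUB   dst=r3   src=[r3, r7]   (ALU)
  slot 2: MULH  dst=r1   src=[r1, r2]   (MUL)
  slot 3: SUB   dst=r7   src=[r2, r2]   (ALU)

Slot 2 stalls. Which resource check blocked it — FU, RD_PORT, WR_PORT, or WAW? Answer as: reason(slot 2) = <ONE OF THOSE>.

[0] ALU needs rd=2 wr=1: ok; after: ALU=2 MUL=2 MEM=2 BR=1, R=3, W=1
[1] ALU needs rd=2 wr=1: ok; after: ALU=1 MUL=2 MEM=2 BR=1, R=1, W=0
[2] MUL needs rd=2 wr=1: RD_PORT; after: ALU=1 MUL=2 MEM=2 BR=1, R=1, W=0
[3] ALU needs rd=1 wr=1: WR_PORT; after: ALU=1 MUL=2 MEM=2 BR=1, R=1, W=0

reason(slot 2) = RD_PORT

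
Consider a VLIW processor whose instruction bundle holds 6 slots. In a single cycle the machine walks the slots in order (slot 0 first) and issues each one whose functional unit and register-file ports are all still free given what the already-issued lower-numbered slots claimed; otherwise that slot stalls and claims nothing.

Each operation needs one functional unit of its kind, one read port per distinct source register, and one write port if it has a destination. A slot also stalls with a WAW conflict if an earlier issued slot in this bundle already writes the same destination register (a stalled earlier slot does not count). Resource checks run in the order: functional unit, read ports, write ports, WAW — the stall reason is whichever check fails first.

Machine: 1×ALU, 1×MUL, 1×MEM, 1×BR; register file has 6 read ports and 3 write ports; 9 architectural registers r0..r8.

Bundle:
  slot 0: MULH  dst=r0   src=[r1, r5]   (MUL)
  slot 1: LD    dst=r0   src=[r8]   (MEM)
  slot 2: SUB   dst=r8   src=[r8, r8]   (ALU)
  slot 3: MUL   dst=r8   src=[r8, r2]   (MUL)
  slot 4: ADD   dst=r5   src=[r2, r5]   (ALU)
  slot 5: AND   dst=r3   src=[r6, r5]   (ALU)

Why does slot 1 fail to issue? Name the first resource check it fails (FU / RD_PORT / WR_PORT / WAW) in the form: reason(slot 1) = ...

reason(slot 1) = WAW

#0 MUL src=r1,r5 dispatched  <A:1 Mu:0 Ld:1 B:1 rd:4 wr:2>
#1 MEM src=r8 held:WAW  <A:1 Mu:0 Ld:1 B:1 rd:4 wr:2>
#2 ALU src=r8,r8 dispatched  <A:0 Mu:0 Ld:1 B:1 rd:3 wr:1>
#3 MUL src=r8,r2 held:FU  <A:0 Mu:0 Ld:1 B:1 rd:3 wr:1>
#4 ALU src=r2,r5 held:FU  <A:0 Mu:0 Ld:1 B:1 rd:3 wr:1>
#5 ALU src=r6,r5 held:FU  <A:0 Mu:0 Ld:1 B:1 rd:3 wr:1>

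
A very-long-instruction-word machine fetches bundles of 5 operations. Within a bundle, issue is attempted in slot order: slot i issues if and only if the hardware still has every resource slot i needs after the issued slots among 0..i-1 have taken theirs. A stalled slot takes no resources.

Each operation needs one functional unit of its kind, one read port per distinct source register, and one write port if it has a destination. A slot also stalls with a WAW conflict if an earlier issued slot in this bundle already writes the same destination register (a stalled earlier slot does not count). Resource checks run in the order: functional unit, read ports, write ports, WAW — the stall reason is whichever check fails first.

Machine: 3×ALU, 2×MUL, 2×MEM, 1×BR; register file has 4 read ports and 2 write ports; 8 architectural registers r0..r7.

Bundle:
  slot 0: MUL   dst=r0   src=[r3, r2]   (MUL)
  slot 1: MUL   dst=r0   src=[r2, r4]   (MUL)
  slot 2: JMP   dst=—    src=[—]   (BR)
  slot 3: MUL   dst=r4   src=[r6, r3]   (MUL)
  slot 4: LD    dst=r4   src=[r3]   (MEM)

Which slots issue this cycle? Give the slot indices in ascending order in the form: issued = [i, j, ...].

slot 0 (MUL): ISSUE — free A3,Mu1,Ld2,B1 rp2 wp1
slot 1 (MUL): stall WAW — free A3,Mu1,Ld2,B1 rp2 wp1
slot 2 (BR): ISSUE — free A3,Mu1,Ld2,B0 rp2 wp1
slot 3 (MUL): ISSUE — free A3,Mu0,Ld2,B0 rp0 wp0
slot 4 (MEM): stall RD_PORT — free A3,Mu0,Ld2,B0 rp0 wp0

issued = [0, 2, 3]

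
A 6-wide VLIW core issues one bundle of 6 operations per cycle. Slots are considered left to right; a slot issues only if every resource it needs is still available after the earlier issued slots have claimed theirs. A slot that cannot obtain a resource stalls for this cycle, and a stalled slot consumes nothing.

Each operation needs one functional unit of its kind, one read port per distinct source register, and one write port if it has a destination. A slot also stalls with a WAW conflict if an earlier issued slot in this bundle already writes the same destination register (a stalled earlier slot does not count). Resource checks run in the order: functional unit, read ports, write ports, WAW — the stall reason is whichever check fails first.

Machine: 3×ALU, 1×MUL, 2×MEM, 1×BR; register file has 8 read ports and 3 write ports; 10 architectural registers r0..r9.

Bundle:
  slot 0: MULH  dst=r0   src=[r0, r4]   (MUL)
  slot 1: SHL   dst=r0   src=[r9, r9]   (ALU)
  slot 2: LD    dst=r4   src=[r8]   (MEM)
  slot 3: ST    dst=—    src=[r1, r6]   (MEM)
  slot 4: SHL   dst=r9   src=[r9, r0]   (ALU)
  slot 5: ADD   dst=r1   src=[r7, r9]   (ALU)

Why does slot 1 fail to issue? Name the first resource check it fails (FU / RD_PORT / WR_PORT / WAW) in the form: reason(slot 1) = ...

#0 MUL src=r0,r4 dispatched  <A:3 Mu:0 Ld:2 B:1 rd:6 wr:2>
#1 ALU src=r9,r9 held:WAW  <A:3 Mu:0 Ld:2 B:1 rd:6 wr:2>
#2 MEM src=r8 dispatched  <A:3 Mu:0 Ld:1 B:1 rd:5 wr:1>
#3 MEM src=r1,r6 dispatched  <A:3 Mu:0 Ld:0 B:1 rd:3 wr:1>
#4 ALU src=r9,r0 dispatched  <A:2 Mu:0 Ld:0 B:1 rd:1 wr:0>
#5 ALU src=r7,r9 held:RD_PORT  <A:2 Mu:0 Ld:0 B:1 rd:1 wr:0>

reason(slot 1) = WAW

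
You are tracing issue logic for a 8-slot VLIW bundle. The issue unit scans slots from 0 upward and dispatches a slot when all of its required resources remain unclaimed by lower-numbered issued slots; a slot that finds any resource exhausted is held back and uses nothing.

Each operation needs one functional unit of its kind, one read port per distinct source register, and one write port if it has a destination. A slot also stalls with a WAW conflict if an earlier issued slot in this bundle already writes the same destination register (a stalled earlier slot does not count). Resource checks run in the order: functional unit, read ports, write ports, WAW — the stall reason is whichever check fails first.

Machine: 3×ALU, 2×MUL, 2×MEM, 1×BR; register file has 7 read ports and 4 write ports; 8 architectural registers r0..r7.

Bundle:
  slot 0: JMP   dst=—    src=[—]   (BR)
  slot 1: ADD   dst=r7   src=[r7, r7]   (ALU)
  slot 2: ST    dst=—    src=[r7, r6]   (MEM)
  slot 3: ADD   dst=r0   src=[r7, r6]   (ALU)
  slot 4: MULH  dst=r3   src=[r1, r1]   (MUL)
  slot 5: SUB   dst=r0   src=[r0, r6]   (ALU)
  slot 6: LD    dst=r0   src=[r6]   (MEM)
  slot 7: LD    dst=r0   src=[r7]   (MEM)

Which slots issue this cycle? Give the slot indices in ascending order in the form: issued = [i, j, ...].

slot 0 (BR): ISSUE — free A3,Mu2,Ld2,B0 rp7 wp4
slot 1 (ALU): ISSUE — free A2,Mu2,Ld2,B0 rp6 wp3
slot 2 (MEM): ISSUE — free A2,Mu2,Ld1,B0 rp4 wp3
slot 3 (ALU): ISSUE — free A1,Mu2,Ld1,B0 rp2 wp2
slot 4 (MUL): ISSUE — free A1,Mu1,Ld1,B0 rp1 wp1
slot 5 (ALU): stall RD_PORT — free A1,Mu1,Ld1,B0 rp1 wp1
slot 6 (MEM): stall WAW — free A1,Mu1,Ld1,B0 rp1 wp1
slot 7 (MEM): stall WAW — free A1,Mu1,Ld1,B0 rp1 wp1

issued = [0, 1, 2, 3, 4]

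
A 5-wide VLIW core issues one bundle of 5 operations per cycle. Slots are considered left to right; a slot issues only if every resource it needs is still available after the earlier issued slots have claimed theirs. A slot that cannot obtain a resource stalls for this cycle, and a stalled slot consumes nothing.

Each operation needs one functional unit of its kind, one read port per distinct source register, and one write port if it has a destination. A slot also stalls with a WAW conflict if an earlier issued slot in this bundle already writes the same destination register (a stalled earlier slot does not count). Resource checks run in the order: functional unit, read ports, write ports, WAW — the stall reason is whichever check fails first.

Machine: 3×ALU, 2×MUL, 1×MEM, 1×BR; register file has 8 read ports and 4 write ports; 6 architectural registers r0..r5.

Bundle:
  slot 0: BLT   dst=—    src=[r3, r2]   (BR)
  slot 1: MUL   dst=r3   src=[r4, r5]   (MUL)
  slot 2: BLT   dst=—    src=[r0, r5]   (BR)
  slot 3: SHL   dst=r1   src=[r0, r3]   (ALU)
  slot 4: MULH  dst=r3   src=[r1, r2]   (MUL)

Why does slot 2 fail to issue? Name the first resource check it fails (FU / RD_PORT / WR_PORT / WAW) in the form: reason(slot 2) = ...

[0] BR needs rd=2 wr=0: ok; after: ALU=3 MUL=2 MEM=1 BR=0, R=6, W=4
[1] MUL needs rd=2 wr=1: ok; after: ALU=3 MUL=1 MEM=1 BR=0, R=4, W=3
[2] BR needs rd=2 wr=0: FU; after: ALU=3 MUL=1 MEM=1 BR=0, R=4, W=3
[3] ALU needs rd=2 wr=1: ok; after: ALU=2 MUL=1 MEM=1 BR=0, R=2, W=2
[4] MUL needs rd=2 wr=1: WAW; after: ALU=2 MUL=1 MEM=1 BR=0, R=2, W=2

reason(slot 2) = FU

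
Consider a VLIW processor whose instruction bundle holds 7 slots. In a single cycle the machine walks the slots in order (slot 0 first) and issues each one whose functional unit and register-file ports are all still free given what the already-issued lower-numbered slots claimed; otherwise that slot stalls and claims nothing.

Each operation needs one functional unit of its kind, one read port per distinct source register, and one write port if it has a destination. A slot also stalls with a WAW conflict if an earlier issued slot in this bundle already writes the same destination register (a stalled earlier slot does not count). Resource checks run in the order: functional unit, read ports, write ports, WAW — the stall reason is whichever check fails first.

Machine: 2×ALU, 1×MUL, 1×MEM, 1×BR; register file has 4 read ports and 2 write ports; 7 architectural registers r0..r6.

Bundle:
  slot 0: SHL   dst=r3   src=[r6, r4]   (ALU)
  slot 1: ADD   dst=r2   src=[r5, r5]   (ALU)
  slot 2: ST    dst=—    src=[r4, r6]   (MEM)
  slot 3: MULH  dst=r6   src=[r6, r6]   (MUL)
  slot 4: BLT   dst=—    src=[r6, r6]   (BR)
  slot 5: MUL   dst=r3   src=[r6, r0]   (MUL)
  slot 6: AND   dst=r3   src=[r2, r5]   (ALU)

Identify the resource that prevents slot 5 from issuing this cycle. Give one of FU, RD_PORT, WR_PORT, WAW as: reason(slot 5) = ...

reason(slot 5) = RD_PORT

  0. ALU→r3 ⇒ go  {1A/1Mu/1Ld/1B | 2r 1w}
  1. ALU→r2 ⇒ go  {0A/1Mu/1Ld/1B | 1r 0w}
  2. MEM ⇒ no(RD_PORT)  {0A/1Mu/1Ld/1B | 1r 0w}
  3. MUL→r6 ⇒ no(WR_PORT)  {0A/1Mu/1Ld/1B | 1r 0w}
  4. BR ⇒ go  {0A/1Mu/1Ld/0B | 0r 0w}
  5. MUL→r3 ⇒ no(RD_PORT)  {0A/1Mu/1Ld/0B | 0r 0w}
  6. ALU→r3 ⇒ no(FU)  {0A/1Mu/1Ld/0B | 0r 0w}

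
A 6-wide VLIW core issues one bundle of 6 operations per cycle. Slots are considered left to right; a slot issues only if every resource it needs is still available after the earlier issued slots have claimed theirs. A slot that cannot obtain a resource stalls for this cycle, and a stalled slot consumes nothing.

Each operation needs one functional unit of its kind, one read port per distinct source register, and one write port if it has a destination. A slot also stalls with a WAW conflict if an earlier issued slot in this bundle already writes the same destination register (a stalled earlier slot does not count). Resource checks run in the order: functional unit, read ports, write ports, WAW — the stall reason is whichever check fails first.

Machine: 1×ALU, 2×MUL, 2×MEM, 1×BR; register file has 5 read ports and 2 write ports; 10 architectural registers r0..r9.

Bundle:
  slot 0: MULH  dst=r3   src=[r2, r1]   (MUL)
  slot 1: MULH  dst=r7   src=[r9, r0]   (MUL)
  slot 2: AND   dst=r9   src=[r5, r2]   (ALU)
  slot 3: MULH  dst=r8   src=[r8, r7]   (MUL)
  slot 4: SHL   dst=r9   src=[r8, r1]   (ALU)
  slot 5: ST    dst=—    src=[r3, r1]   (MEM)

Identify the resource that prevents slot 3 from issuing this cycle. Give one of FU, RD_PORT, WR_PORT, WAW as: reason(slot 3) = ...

(0) want 1×MUL +2rd +1wr — yes → AL1|MU1|ME2|BR1|rd3|wr1
(1) want 1×MUL +2rd +1wr — yes → AL1|MU0|ME2|BR1|rd1|wr0
(2) want 1×ALU +2rd +1wr — RD_PORT → AL1|MU0|ME2|BR1|rd1|wr0
(3) want 1×MUL +2rd +1wr — FU → AL1|MU0|ME2|BR1|rd1|wr0
(4) want 1×ALU +2rd +1wr — RD_PORT → AL1|MU0|ME2|BR1|rd1|wr0
(5) want 1×MEM +2rd +0wr — RD_PORT → AL1|MU0|ME2|BR1|rd1|wr0

reason(slot 3) = FU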